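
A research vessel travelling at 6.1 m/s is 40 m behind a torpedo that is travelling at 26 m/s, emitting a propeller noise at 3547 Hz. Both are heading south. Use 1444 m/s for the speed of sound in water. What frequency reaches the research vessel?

3499 Hz

The research vessel is behind, so the torpedo is moving away from it while the research vessel is moving toward the torpedo.
Both move, so f' = f · (v + v_o)/(v + v_s).
f' = 3547 × (1444 + 6.1)/(1444 + 26) = 3547 × 1450.1/1470 ≈ 3499 Hz.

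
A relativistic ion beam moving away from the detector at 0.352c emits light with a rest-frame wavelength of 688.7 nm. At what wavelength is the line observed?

994.8 nm

Relativistic Doppler for wavelength: λ' = λ₀ · √((1 + β)/(1 − β)).
λ' = 688.7 × √(1.3520/0.6480) = 688.7 × 1.44444 ≈ 994.8 nm.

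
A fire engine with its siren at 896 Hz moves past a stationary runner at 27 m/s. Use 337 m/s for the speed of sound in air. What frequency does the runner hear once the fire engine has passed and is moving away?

Receding: f₂ = f · v/(v + v_s) = 896 × 337/364 ≈ 830 Hz.

830 Hz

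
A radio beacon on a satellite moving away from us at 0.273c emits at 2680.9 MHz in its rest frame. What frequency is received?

2026.0 MHz

Relativistic Doppler for frequency: f' = f₀ · √((1 − β)/(1 + β)).
f' = 2680.9 × √(0.7270/1.2730) = 2680.9 × 0.75571 ≈ 2026.0 MHz.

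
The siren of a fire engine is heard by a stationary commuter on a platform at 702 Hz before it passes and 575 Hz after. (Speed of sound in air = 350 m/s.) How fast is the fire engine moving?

f₁/f₂ = (v + v_s)/(v − v_s), so v_s = v · (f₁ − f₂)/(f₁ + f₂).
v_s = 350 × (702 − 575)/(702 + 575) = 350 × 127/1277 ≈ 35 m/s.

35 m/s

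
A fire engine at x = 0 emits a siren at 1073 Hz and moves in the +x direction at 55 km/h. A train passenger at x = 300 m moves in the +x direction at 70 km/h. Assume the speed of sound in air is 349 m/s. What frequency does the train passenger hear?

1060 Hz

55 km/h = 15.28 m/s; 70 km/h = 19.44 m/s.
The observer lies on the +x side, so the source is heading toward the observer and the observer is heading away from the source.
With source approaching and observer receding, f' = f · (v − v_o)/(v − v_s).
f' = 1073 × (349 − 19.44)/(349 − 15.28) = 1073 × 329.56/333.72 ≈ 1060 Hz.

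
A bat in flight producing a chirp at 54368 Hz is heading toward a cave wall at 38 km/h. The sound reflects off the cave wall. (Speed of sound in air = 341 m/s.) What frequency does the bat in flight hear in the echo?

38 km/h = 10.56 m/s.
The cave wall receives the sound from a moving source: f₁ = f₀ · v/(v − v_e) = 54368 × 341/330.44 ≈ 56105 Hz.
On the return leg the bat in flight is a moving observer: f₂ = f₁ · (v + v_e)/v = 56105 × 351.56/341 ≈ 57841 Hz.

57841 Hz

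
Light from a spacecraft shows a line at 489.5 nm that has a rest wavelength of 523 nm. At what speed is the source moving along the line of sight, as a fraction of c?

λ'/λ₀ = 0.9359 < 1 (blueshift), so the source is approaching.
λ'/λ₀ = √((1 − β)/(1 + β)) for an approaching source ⇒ β = (1 − r²)/(1 + r²) with r = λ'/λ₀.
β = (1 − 0.8760)/(1 + 0.8760) ≈ 0.066.

0.066c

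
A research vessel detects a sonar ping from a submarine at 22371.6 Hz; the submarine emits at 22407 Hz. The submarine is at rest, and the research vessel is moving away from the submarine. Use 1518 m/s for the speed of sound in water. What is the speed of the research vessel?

f' = f · (v − v_o)/v ⇒ v_o = v · |f'/f − 1|.
v_o = 1518 × |22371.6/22407 − 1| = 1518 × 0.00158 ≈ 2.40 m/s.

2.40 m/s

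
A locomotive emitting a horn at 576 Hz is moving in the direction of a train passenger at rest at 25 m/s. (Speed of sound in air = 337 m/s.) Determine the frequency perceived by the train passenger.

Only the source moves, toward the listener, so f' = f · v/(v − v_s).
f' = 576 × 337/(337 − 25) = 576 × 337/312 ≈ 622 Hz.

622 Hz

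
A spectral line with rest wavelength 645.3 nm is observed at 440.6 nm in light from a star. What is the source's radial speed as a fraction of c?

0.364c

λ'/λ₀ = 0.6828 < 1 (blueshift), so the source is approaching.
λ'/λ₀ = √((1 − β)/(1 + β)) for an approaching source ⇒ β = (1 − r²)/(1 + r²) with r = λ'/λ₀.
β = (1 − 0.4662)/(1 + 0.4662) ≈ 0.364.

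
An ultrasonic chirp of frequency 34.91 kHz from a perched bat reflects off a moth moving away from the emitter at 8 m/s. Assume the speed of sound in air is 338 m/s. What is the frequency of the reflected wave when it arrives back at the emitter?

The moth first receives the wave as a moving observer: f₁ = f₀ · (v − u)/v = 34.91 × (338 − 8)/338 ≈ 34.1 kHz.
On reflection it acts as a source moving away from the stationary detector: f₂ = f₁ · v/(v + u) = 34.1 × 338/346 ≈ 33.3 kHz.
Equivalently f₂ = f₀ · (v − u)/(v + u).

33.3 kHz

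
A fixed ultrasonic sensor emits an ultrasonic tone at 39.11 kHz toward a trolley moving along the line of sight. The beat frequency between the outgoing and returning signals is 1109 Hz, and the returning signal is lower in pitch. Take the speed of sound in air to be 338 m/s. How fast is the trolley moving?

4.9 m/s

Double Doppler shift off a moving reflector: f₂ = f₀ · (v + u)/(v − u) (u > 0 toward emitter).
Returning signal is lower, so f₂ = f₀ − Δf = 39110 − 1109 = 38001 Hz.
Rearranging, u = v · (f₂ − f₀)/(f₂ + f₀) = 338 × -1109/77111 ≈ -4.9 m/s.
So the trolley is moving at 4.9 m/s away from the emitter.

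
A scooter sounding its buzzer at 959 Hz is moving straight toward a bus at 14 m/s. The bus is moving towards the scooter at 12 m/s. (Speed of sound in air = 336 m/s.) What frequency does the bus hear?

General Doppler shift: f' = f · (v + v_o)/(v − v_s).
f' = 959 × (336 + 12)/(336 − 14) = 959 × 348/322 ≈ 1036 Hz.

1036 Hz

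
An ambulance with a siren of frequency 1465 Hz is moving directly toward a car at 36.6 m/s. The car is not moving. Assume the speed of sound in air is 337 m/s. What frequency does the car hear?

1643 Hz

Moving source, stationary observer: f' = f · v/(v − v_s) since the source is approaching.
f' = 1465 × 337/(337 − 36.6) = 1465 × 337/300.4 ≈ 1643 Hz.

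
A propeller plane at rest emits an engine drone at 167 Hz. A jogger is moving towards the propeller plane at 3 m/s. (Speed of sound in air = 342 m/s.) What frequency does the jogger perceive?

Only the observer moves, toward the source, so f' = f · (v + v_o)/v.
f' = 167 × (342 + 3)/342 = 167 × 345/342 ≈ 168 Hz.

168 Hz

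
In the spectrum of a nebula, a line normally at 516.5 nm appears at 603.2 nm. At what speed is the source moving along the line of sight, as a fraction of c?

λ'/λ₀ = 1.1679 > 1 (redshift), so the source is receding.
λ'/λ₀ = √((1 + β)/(1 − β)) for a receding source ⇒ β = (r² − 1)/(r² + 1) with r = λ'/λ₀.
β = (1.3639 − 1)/(1.3639 + 1) ≈ 0.154.

0.154c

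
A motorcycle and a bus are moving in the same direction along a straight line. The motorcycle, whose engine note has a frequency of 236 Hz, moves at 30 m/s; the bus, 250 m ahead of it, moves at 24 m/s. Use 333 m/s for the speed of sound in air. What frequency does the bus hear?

The bus is ahead, so the motorcycle is moving toward it while the bus is moving away from the motorcycle.
With source approaching and observer receding, f' = f · (v − v_o)/(v − v_s).
f' = 236 × (333 − 24)/(333 − 30) = 236 × 309/303 ≈ 241 Hz.

241 Hz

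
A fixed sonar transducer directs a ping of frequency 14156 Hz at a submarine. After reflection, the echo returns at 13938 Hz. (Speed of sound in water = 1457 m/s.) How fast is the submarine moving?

11.3 m/s

Double Doppler shift off a moving reflector: f₂ = f₀ · (v + u)/(v − u) (u > 0 toward emitter).
Rearranging, u = v · (f₂ − f₀)/(f₂ + f₀) = 1457 × -218/28094 ≈ -11.3 m/s.
So the submarine is moving at 11.3 m/s away from the emitter.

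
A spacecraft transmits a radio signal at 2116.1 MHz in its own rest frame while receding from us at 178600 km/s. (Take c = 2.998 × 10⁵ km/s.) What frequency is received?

1065.1 MHz

β = v/c = 178600/299800 = 0.5957.
Relativistic Doppler for frequency: f' = f₀ · √((1 − β)/(1 + β)).
f' = 2116.1 × √(0.4043/1.5957) = 2116.1 × 0.50333 ≈ 1065.1 MHz.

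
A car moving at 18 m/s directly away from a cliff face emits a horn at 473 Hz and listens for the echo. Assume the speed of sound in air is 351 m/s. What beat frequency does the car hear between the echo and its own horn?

46.1 Hz

The cliff face receives the sound from a moving source: f₁ = f₀ · v/(v + v_e) = 473 × 351/369 ≈ 449.9 Hz.
On the return leg the car is a moving observer: f₂ = f₁ · (v − v_e)/v = 449.9 × 333/351 ≈ 426.9 Hz.
Beat against the emitted tone: |f₂ − f₀| = 2v_e·f₀/(v + v_e) = 2 × 18 × 473/369 ≈ 46.1 Hz.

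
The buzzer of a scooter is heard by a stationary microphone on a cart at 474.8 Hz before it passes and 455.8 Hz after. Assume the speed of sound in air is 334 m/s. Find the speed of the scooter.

f₁/f₂ = (v + v_s)/(v − v_s), so v_s = v · (f₁ − f₂)/(f₁ + f₂).
v_s = 334 × (474.8 − 455.8)/(474.8 + 455.8) = 334 × 19.0/930.6 ≈ 6.8 m/s.

6.8 m/s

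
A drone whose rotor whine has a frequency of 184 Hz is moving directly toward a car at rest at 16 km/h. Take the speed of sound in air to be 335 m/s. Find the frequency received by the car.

16 km/h = 4.444 m/s.
Moving source, stationary observer: f' = f · v/(v − v_s) since the source is approaching.
f' = 184 × 335/(335 − 4.444) = 184 × 335/330.6 ≈ 186 Hz.

186 Hz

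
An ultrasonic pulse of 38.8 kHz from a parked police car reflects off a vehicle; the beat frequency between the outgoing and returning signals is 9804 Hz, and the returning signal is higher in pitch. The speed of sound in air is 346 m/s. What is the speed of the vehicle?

39 m/s

Double Doppler shift off a moving reflector: f₂ = f₀ · (v + u)/(v − u) (u > 0 toward emitter).
Returning signal is higher, so f₂ = f₀ + Δf = 38800 + 9804 = 48604 Hz.
Rearranging, u = v · (f₂ − f₀)/(f₂ + f₀) = 346 × 9804/87404 ≈ 39 m/s.
So the vehicle is moving at 39 m/s toward the emitter.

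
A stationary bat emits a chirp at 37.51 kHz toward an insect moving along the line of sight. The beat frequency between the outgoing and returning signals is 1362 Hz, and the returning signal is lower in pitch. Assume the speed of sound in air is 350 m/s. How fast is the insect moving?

Double Doppler shift off a moving reflector: f₂ = f₀ · (v + u)/(v − u) (u > 0 toward emitter).
Returning signal is lower, so f₂ = f₀ − Δf = 37510 − 1362 = 36148 Hz.
Rearranging, u = v · (f₂ − f₀)/(f₂ + f₀) = 350 × -1362/73658 ≈ -6.5 m/s.
So the insect is moving at 6.5 m/s away from the emitter.

6.5 m/s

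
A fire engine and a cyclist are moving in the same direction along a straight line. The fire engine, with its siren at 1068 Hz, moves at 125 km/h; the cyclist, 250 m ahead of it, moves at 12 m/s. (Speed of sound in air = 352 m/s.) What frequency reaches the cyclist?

1144 Hz

125 km/h = 34.72 m/s.
The cyclist is ahead, so the fire engine is moving toward it while the cyclist is moving away from the fire engine.
General Doppler shift: f' = f · (v − v_o)/(v − v_s).
f' = 1068 × (352 − 12)/(352 − 34.72) = 1068 × 340/317.28 ≈ 1144 Hz.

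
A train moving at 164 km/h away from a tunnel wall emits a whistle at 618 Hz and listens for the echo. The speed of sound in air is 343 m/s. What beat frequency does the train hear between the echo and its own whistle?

145 Hz

164 km/h = 45.56 m/s.
The tunnel wall receives the sound from a moving source: f₁ = f₀ · v/(v + v_e) = 618 × 343/388.56 ≈ 545.5 Hz.
On the return leg the train is a moving observer: f₂ = f₁ · (v − v_e)/v = 545.5 × 297.44/343 ≈ 473.1 Hz.
Equivalently f₂ = f₀ · (v − v_e)/(v + v_e).
Beat against the emitted tone: |f₂ − f₀| = 2v_e·f₀/(v + v_e) = 2 × 45.56 × 618/388.56 ≈ 145 Hz.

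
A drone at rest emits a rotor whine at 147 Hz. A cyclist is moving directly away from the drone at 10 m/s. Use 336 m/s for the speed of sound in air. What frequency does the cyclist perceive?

Only the observer moves, away from the source, so f' = f · (v − v_o)/v.
f' = 147 × (336 − 10)/336 = 147 × 326/336 ≈ 143 Hz.

143 Hz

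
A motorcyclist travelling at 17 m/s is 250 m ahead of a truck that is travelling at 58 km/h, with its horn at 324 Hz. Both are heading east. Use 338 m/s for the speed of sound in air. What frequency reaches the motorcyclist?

323 Hz

58 km/h = 16.11 m/s.
The motorcyclist is ahead, so the truck is moving toward it while the motorcyclist is moving away from the truck.
Both move, so f' = f · (v − v_o)/(v − v_s).
f' = 324 × (338 − 17)/(338 − 16.11) = 324 × 321/321.89 ≈ 323 Hz.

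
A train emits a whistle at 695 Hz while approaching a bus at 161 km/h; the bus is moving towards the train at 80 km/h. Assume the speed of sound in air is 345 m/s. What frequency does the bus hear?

161 km/h = 44.72 m/s; 80 km/h = 22.22 m/s.
With source approaching and observer approaching, f' = f · (v + v_o)/(v − v_s).
f' = 695 × (345 + 22.22)/(345 − 44.72) = 695 × 367.22/300.28 ≈ 850 Hz.

850 Hz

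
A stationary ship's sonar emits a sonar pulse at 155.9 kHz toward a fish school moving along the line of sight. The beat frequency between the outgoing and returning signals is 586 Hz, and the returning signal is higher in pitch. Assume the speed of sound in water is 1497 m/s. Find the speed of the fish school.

Double Doppler shift off a moving reflector: f₂ = f₀ · (v + u)/(v − u) (u > 0 toward emitter).
Returning signal is higher, so f₂ = f₀ + Δf = 155900 + 586 = 156486 Hz.
Rearranging, u = v · (f₂ − f₀)/(f₂ + f₀) = 1497 × 586/312386 ≈ 2.81 m/s.
So the fish school is moving at 2.81 m/s toward the emitter.

2.81 m/s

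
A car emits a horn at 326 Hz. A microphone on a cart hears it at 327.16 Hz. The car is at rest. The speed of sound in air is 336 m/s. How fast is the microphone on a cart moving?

1.20 m/s

f' > f, so the microphone on a cart is approaching.
f' = f · (v + v_o)/v ⇒ v_o = v · |f'/f − 1|.
v_o = 336 × |327.16/326 − 1| = 336 × 0.003558 ≈ 1.20 m/s.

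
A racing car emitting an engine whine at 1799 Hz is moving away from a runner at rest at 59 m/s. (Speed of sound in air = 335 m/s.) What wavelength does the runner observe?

Only the source moves, away from the listener, so f' = f · v/(v + v_s).
f' = 1799 × 335/(335 + 59) ≈ 1530 Hz.
λ' = v/f' = 335/1529.61 ≈ 21.9 cm.

21.9 cm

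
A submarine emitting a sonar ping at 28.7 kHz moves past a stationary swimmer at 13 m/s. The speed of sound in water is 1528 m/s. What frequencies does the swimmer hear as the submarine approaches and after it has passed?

28.9 kHz approaching; 28.5 kHz receding

Approaching: f₁ = f · v/(v − v_s) = 28.7 × 1528/1515 ≈ 28.9 kHz.
Receding: f₂ = f · v/(v + v_s) = 28.7 × 1528/1541 ≈ 28.5 kHz.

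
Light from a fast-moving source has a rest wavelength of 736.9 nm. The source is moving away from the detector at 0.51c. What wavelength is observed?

Relativistic Doppler for wavelength: λ' = λ₀ · √((1 + β)/(1 − β)).
λ' = 736.9 × √(1.5100/0.4900) = 736.9 × 1.75546 ≈ 1293.6 nm.

1293.6 nm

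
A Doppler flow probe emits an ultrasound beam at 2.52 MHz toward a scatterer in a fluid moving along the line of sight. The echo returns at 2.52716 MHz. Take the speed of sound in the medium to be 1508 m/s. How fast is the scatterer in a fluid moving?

Double Doppler shift off a moving reflector: f₂ = f₀ · (v + u)/(v − u) (u > 0 toward emitter).
Rearranging, u = v · (f₂ − f₀)/(f₂ + f₀) = 1508 × 0.00716/5.04716 ≈ 2.14 m/s.
So the scatterer in a fluid is moving at 2.14 m/s toward the emitter.

2.14 m/s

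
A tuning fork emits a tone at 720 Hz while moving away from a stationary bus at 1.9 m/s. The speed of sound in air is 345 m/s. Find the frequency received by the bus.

With the source moving away from a stationary observer, f' = f · v/(v + v_s).
f' = 720 × 345/(345 + 1.9) = 720 × 345/346.9 ≈ 716 Hz.

716 Hz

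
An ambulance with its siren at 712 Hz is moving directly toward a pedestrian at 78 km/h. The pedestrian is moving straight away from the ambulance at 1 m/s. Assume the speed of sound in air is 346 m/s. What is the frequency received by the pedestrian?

78 km/h = 21.67 m/s.
General Doppler shift: f' = f · (v − v_o)/(v − v_s).
f' = 712 × (346 − 1)/(346 − 21.67) = 712 × 345/324.33 ≈ 757 Hz.

757 Hz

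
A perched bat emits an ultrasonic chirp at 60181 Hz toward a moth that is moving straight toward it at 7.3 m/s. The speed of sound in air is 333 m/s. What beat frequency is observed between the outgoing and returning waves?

2698 Hz

At the moth (a moving observer), f₁ = f₀ · (v + u)/v = 60181 × 340.3/333 ≈ 61500 Hz.
The reflection then acts as a moving source: f₂ = f₁ · v/(v − u) ≈ 62879 Hz.
Equivalently f₂ = f₀ · (v + u)/(v − u).
Beat frequency: |f₂ − f₀| = 2u·f₀/(v − u) = 2 × 7.3 × 60181/325.7 ≈ 2698 Hz.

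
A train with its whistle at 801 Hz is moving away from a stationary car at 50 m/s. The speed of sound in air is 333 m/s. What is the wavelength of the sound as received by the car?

Only the source moves, away from the listener, so f' = f · v/(v + v_s).
f' = 801 × 333/(333 + 50) ≈ 696 Hz.
λ' = v/f' = 333/696.431 ≈ 47.8 cm.

47.8 cm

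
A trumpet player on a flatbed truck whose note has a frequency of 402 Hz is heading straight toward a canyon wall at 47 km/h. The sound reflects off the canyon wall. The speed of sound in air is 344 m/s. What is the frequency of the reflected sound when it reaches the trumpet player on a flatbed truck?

47 km/h = 13.06 m/s.
The canyon wall receives the sound from a moving source: f₁ = f₀ · v/(v − v_e) = 402 × 344/330.94 ≈ 418 Hz.
On the return leg the trumpet player on a flatbed truck is a moving observer: f₂ = f₁ · (v + v_e)/v = 418 × 357.06/344 ≈ 434 Hz.
Equivalently f₂ = f₀ · (v + v_e)/(v − v_e).

434 Hz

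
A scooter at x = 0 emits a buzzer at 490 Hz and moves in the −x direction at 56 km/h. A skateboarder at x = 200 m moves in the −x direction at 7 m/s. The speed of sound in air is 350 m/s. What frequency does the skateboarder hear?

56 km/h = 15.56 m/s.
The observer lies on the +x side, so the source is heading away from the observer and the observer is heading toward the source.
With source receding and observer approaching, f' = f · (v + v_o)/(v + v_s).
f' = 490 × (350 + 7)/(350 + 15.56) = 490 × 357/365.56 ≈ 479 Hz.

479 Hz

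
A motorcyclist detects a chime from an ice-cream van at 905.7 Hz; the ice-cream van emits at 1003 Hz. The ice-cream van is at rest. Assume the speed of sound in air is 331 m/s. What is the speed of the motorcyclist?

f' < f, so the motorcyclist is receding.
f' = f · (v − v_o)/v ⇒ v_o = v · |f'/f − 1|.
v_o = 331 × |905.7/1003 − 1| = 331 × 0.09701 ≈ 32 m/s.

32 m/s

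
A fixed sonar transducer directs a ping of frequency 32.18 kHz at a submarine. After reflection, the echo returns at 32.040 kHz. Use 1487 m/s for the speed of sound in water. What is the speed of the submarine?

3.2 m/s

Double Doppler shift off a moving reflector: f₂ = f₀ · (v + u)/(v − u) (u > 0 toward emitter).
Rearranging, u = v · (f₂ − f₀)/(f₂ + f₀) = 1487 × -0.140/64.220 ≈ -3.2 m/s.
So the submarine is moving at 3.2 m/s away from the emitter.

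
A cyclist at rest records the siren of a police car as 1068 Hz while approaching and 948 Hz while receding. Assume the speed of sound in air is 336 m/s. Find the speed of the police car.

20.0 m/s

f₁/f₂ = (v + v_s)/(v − v_s), so v_s = v · (f₁ − f₂)/(f₁ + f₂).
v_s = 336 × (1068 − 948)/(1068 + 948) = 336 × 120/2016 ≈ 20.0 m/s.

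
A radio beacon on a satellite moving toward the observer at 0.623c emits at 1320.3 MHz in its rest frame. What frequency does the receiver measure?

2739.4 MHz

Relativistic Doppler for frequency: f' = f₀ · √((1 + β)/(1 − β)).
f' = 1320.3 × √(1.6230/0.3770) = 1320.3 × 2.07486 ≈ 2739.4 MHz.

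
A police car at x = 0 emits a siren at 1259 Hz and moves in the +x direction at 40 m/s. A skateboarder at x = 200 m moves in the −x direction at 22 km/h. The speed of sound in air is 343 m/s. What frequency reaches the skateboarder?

22 km/h = 6.111 m/s.
The observer lies on the +x side, so the source is heading toward the observer and the observer is heading toward the source.
General Doppler shift: f' = f · (v + v_o)/(v − v_s).
f' = 1259 × (343 + 6.111)/(343 − 40) = 1259 × 349.11/303 ≈ 1451 Hz.

1451 Hz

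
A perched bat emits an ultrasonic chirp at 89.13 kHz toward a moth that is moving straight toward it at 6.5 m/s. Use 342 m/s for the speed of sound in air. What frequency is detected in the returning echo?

92.6 kHz

At the moth (a moving observer), f₁ = f₀ · (v + u)/v = 89.13 × 348.5/342 ≈ 90.8 kHz.
The reflection then acts as a moving source: f₂ = f₁ · v/(v − u) ≈ 92.6 kHz.
Equivalently f₂ = f₀ · (v + u)/(v − u).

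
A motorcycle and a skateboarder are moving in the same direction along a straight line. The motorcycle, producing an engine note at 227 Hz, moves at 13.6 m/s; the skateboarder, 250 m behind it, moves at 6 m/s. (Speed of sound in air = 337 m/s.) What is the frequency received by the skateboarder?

222 Hz

The skateboarder is behind, so the motorcycle is moving away from it while the skateboarder is moving toward the motorcycle.
Both move, so f' = f · (v + v_o)/(v + v_s).
f' = 227 × (337 + 6)/(337 + 13.6) = 227 × 343/350.6 ≈ 222 Hz.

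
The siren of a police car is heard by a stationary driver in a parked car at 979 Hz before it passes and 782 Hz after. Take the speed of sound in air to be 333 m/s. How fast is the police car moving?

f₁/f₂ = (v + v_s)/(v − v_s), so v_s = v · (f₁ − f₂)/(f₁ + f₂).
v_s = 333 × (979 − 782)/(979 + 782) = 333 × 197/1761 ≈ 37 m/s.

37 m/s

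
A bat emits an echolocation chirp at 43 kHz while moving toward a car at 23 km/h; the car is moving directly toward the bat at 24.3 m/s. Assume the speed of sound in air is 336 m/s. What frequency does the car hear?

23 km/h = 6.389 m/s.
General Doppler shift: f' = f · (v + v_o)/(v − v_s).
f' = 43 × (336 + 24.3)/(336 − 6.389) = 43 × 360.3/329.61 ≈ 47.0 kHz.

47.0 kHz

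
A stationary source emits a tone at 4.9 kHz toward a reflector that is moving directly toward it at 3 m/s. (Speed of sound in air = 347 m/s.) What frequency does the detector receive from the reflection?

The reflector first receives the wave as a moving observer: f₁ = f₀ · (v + u)/v = 4.9 × (347 + 3)/347 ≈ 4.94 kHz.
On reflection it acts as a source moving toward the stationary detector: f₂ = f₁ · v/(v − u) = 4.94 × 347/344 ≈ 4.99 kHz.
Equivalently f₂ = f₀ · (v + u)/(v − u).

4.99 kHz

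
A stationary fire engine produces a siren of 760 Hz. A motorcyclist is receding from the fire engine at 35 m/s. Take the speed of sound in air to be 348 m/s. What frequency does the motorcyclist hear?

Moving observer, stationary source: f' = f · (v − v_o)/v.
f' = 760 × (348 − 35)/348 = 760 × 313/348 ≈ 684 Hz.

684 Hz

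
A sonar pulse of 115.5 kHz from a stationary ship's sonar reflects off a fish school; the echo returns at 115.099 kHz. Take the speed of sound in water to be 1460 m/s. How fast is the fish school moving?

Double Doppler shift off a moving reflector: f₂ = f₀ · (v + u)/(v − u) (u > 0 toward emitter).
Rearranging, u = v · (f₂ − f₀)/(f₂ + f₀) = 1460 × -0.401/230.599 ≈ -2.54 m/s.
So the fish school is moving at 2.54 m/s away from the emitter.

2.54 m/s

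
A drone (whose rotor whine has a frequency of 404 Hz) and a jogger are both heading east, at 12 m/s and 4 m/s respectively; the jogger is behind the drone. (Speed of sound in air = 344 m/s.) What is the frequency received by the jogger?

395 Hz

The jogger is behind, so the drone is moving away from it while the jogger is moving toward the drone.
With source receding and observer approaching, f' = f · (v + v_o)/(v + v_s).
f' = 404 × (344 + 4)/(344 + 12) = 404 × 348/356 ≈ 395 Hz.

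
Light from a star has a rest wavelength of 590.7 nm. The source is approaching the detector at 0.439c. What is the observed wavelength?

Relativistic Doppler for wavelength: λ' = λ₀ · √((1 − β)/(1 + β)).
λ' = 590.7 × √(0.5610/1.4390) = 590.7 × 0.62438 ≈ 368.8 nm.

368.8 nm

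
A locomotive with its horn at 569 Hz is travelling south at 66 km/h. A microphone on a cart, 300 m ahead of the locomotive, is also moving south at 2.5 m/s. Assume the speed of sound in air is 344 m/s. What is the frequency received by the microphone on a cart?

66 km/h = 18.33 m/s.
The microphone on a cart is ahead, so the locomotive is moving toward it while the microphone on a cart is moving away from the locomotive.
With source approaching and observer receding, f' = f · (v − v_o)/(v − v_s).
f' = 569 × (344 − 2.5)/(344 − 18.33) = 569 × 341.5/325.67 ≈ 597 Hz.

597 Hz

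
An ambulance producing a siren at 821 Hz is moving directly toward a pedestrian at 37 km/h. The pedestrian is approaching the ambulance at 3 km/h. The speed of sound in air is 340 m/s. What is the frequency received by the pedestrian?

849 Hz

37 km/h = 10.28 m/s; 3 km/h = 0.8333 m/s.
With source approaching and observer approaching, f' = f · (v + v_o)/(v − v_s).
f' = 821 × (340 + 0.8333)/(340 − 10.28) = 821 × 340.83/329.72 ≈ 849 Hz.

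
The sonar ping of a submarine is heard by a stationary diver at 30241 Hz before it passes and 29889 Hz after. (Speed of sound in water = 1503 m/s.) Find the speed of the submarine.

f₁/f₂ = (v + v_s)/(v − v_s), so v_s = v · (f₁ − f₂)/(f₁ + f₂).
v_s = 1503 × (30241 − 29889)/(30241 + 29889) = 1503 × 352/60130 ≈ 8.8 m/s.

8.8 m/s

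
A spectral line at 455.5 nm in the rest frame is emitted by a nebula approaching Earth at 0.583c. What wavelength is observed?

233.8 nm

Relativistic Doppler for wavelength: λ' = λ₀ · √((1 − β)/(1 + β)).
λ' = 455.5 × √(0.4170/1.5830) = 455.5 × 0.51325 ≈ 233.8 nm.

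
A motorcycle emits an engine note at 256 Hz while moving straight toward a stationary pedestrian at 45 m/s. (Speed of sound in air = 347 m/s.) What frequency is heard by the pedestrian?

With the source moving toward a stationary observer, f' = f · v/(v − v_s).
f' = 256 × 347/(347 − 45) = 256 × 347/302 ≈ 294 Hz.

294 Hz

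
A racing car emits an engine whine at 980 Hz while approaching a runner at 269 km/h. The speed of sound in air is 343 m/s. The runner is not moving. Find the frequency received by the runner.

269 km/h = 74.72 m/s.
Only the source moves, toward the listener, so f' = f · v/(v − v_s).
f' = 980 × 343/(343 − 74.72) = 980 × 343/268.3 ≈ 1253 Hz.

1253 Hz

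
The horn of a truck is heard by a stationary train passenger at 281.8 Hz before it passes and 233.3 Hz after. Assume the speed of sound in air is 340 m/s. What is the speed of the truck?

32 m/s

f₁/f₂ = (v + v_s)/(v − v_s), so v_s = v · (f₁ − f₂)/(f₁ + f₂).
v_s = 340 × (281.8 − 233.3)/(281.8 + 233.3) = 340 × 48.5/515.1 ≈ 32 m/s.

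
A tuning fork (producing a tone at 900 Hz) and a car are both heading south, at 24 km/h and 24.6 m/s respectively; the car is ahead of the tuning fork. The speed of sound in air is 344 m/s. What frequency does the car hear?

852 Hz

24 km/h = 6.667 m/s.
The car is ahead, so the tuning fork is moving toward it while the car is moving away from the tuning fork.
With source approaching and observer receding, f' = f · (v − v_o)/(v − v_s).
f' = 900 × (344 − 24.6)/(344 − 6.667) = 900 × 319.4/337.33 ≈ 852 Hz.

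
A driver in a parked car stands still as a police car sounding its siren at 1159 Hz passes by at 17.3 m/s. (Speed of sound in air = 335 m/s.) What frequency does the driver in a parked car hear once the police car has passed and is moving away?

Receding: f₂ = f · v/(v + v_s) = 1159 × 335/352.3 ≈ 1102 Hz.

1102 Hz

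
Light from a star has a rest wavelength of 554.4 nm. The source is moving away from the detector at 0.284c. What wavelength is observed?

742.4 nm

Relativistic Doppler for wavelength: λ' = λ₀ · √((1 + β)/(1 − β)).
λ' = 554.4 × √(1.2840/0.7160) = 554.4 × 1.33914 ≈ 742.4 nm.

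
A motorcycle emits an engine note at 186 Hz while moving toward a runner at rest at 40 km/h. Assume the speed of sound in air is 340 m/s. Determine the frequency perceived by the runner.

192 Hz

40 km/h = 11.11 m/s.
With the source moving toward a stationary observer, f' = f · v/(v − v_s).
f' = 186 × 340/(340 − 11.11) = 186 × 340/328.9 ≈ 192 Hz.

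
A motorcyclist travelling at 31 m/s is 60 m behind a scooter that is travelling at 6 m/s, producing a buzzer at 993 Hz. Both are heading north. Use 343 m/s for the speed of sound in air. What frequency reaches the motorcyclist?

The motorcyclist is behind, so the scooter is moving away from it while the motorcyclist is moving toward the scooter.
General Doppler shift: f' = f · (v + v_o)/(v + v_s).
f' = 993 × (343 + 31)/(343 + 6) = 993 × 374/349 ≈ 1064 Hz.

1064 Hz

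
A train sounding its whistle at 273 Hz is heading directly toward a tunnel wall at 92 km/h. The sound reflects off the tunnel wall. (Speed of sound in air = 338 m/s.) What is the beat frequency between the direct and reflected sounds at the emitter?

92 km/h = 25.56 m/s.
The tunnel wall receives the sound from a moving source: f₁ = f₀ · v/(v − v_e) = 273 × 338/312.44 ≈ 295.3 Hz.
On the return leg the train is a moving observer: f₂ = f₁ · (v + v_e)/v = 295.3 × 363.56/338 ≈ 317.7 Hz.
Beat against the emitted tone: |f₂ − f₀| = 2v_e·f₀/(v − v_e) = 2 × 25.56 × 273/312.44 ≈ 44.7 Hz.

44.7 Hz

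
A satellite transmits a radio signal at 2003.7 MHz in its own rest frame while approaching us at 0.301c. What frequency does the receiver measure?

Relativistic Doppler for frequency: f' = f₀ · √((1 + β)/(1 − β)).
f' = 2003.7 × √(1.3010/0.6990) = 2003.7 × 1.36427 ≈ 2733.6 MHz.

2733.6 MHz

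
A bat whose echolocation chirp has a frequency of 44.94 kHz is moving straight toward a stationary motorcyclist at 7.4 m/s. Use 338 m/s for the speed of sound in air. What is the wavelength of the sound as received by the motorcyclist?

Only the source moves, toward the listener, so f' = f · v/(v − v_s).
f' = 44.94 × 338/(338 − 7.4) ≈ 45.9 kHz.
λ' = v/f' = 338/45945.9 ≈ 7.36 mm.

7.36 mm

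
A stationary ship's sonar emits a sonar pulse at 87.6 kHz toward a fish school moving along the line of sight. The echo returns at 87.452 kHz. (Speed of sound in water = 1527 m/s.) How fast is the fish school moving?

Double Doppler shift off a moving reflector: f₂ = f₀ · (v + u)/(v − u) (u > 0 toward emitter).
Rearranging, u = v · (f₂ − f₀)/(f₂ + f₀) = 1527 × -0.148/175.052 ≈ -1.29 m/s.
So the fish school is moving at 1.29 m/s away from the emitter.

1.29 m/s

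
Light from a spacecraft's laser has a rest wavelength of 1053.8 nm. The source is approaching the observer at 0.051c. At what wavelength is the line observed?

1001.4 nm

Relativistic Doppler for wavelength: λ' = λ₀ · √((1 − β)/(1 + β)).
λ' = 1053.8 × √(0.9490/1.0510) = 1053.8 × 0.95024 ≈ 1001.4 nm.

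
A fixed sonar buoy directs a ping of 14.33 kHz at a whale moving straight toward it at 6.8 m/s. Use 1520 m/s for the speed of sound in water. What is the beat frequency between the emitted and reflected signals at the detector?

129 Hz

The whale first receives the wave as a moving observer: f₁ = f₀ · (v + u)/v = 14.33 × (1520 + 6.8)/1520 ≈ 14.3941 kHz.
On reflection it acts as a source moving toward the stationary detector: f₂ = f₁ · v/(v − u) = 14.3941 × 1520/1513.2 ≈ 14.4588 kHz.
Equivalently f₂ = f₀ · (v + u)/(v − u).
Beat frequency (with f₀ = 14330 Hz): |f₂ − f₀| = 2u·f₀/(v − u) = 2 × 6.8 × 14330/1513.2 ≈ 129 Hz.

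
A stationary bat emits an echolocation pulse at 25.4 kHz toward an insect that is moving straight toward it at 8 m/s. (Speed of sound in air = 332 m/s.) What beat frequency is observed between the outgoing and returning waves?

1254 Hz

The insect first receives the wave as a moving observer: f₁ = f₀ · (v + u)/v = 25.4 × (332 + 8)/332 ≈ 26.012 kHz.
On reflection it acts as a source moving toward the stationary detector: f₂ = f₁ · v/(v − u) = 26.012 × 332/324 ≈ 26.654 kHz.
Beat frequency (with f₀ = 25400 Hz): |f₂ − f₀| = 2u·f₀/(v − u) = 2 × 8 × 25400/324 ≈ 1254 Hz.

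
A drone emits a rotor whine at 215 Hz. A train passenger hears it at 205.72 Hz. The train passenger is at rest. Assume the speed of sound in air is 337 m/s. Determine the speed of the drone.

f' < f, so the drone is receding.
f' = f · v/(v + v_s) ⇒ v_s = v · |1 − f/f'|.
v_s = 337 × |1 − 215/205.72| = 337 × 0.04511 ≈ 15.2 m/s.

15.2 m/s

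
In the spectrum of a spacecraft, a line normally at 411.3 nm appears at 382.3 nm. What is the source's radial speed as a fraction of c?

0.073

λ'/λ₀ = 0.9295 < 1 (blueshift), so the source is approaching.
λ'/λ₀ = √((1 − β)/(1 + β)) for an approaching source ⇒ β = (1 − r²)/(1 + r²) with r = λ'/λ₀.
β = (1 − 0.8640)/(1 + 0.8640) ≈ 0.073.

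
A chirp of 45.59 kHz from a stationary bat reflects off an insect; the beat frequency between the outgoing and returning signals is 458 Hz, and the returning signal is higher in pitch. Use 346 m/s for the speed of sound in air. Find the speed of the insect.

1.73 m/s

Double Doppler shift off a moving reflector: f₂ = f₀ · (v + u)/(v − u) (u > 0 toward emitter).
Returning signal is higher, so f₂ = f₀ + Δf = 45590 + 458 = 46048 Hz.
Rearranging, u = v · (f₂ − f₀)/(f₂ + f₀) = 346 × 458/91638 ≈ 1.73 m/s.
So the insect is moving at 1.73 m/s toward the emitter.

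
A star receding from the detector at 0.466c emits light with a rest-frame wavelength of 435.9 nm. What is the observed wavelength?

Relativistic Doppler for wavelength: λ' = λ₀ · √((1 + β)/(1 − β)).
λ' = 435.9 × √(1.4660/0.5340) = 435.9 × 1.65690 ≈ 722.2 nm.

722.2 nm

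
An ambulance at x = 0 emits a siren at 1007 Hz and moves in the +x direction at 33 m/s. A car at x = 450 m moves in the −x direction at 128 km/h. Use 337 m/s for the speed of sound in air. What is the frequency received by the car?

128 km/h = 35.56 m/s.
The observer lies on the +x side, so the source is heading toward the observer and the observer is heading toward the source.
Both move, so f' = f · (v + v_o)/(v − v_s).
f' = 1007 × (337 + 35.56)/(337 − 33) = 1007 × 372.56/304 ≈ 1234 Hz.

1234 Hz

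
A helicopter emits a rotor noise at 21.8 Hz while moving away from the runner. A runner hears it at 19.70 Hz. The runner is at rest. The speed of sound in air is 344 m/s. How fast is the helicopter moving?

f' = f · v/(v + v_s) ⇒ v_s = v · |1 − f/f'|.
v_s = 344 × |1 − 21.8/19.70| = 344 × 0.1066 ≈ 37 m/s.

37 m/s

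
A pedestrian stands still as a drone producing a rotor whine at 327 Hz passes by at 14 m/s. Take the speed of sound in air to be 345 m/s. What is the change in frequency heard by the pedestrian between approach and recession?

Approaching: f₁ = f · v/(v − v_s) = 327 × 345/331 ≈ 340.8 Hz.
Receding: f₂ = f · v/(v + v_s) = 327 × 345/359 ≈ 314.2 Hz.
Drop: f₁ − f₂ = 2f·v·v_s/(v² − v_s²) = 2 × 327 × 345 × 14/(345² − 14²) ≈ 26.6 Hz.

26.6 Hz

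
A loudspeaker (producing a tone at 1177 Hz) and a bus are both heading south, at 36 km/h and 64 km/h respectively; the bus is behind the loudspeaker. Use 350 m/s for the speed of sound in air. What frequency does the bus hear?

1202 Hz

36 km/h = 10 m/s; 64 km/h = 17.78 m/s.
The bus is behind, so the loudspeaker is moving away from it while the bus is moving toward the loudspeaker.
With source receding and observer approaching, f' = f · (v + v_o)/(v + v_s).
f' = 1177 × (350 + 17.78)/(350 + 10) = 1177 × 367.78/360 ≈ 1202 Hz.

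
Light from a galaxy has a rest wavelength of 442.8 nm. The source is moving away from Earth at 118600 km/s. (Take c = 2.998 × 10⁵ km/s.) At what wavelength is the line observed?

672.9 nm

β = v/c = 118600/299800 = 0.3956.
Relativistic Doppler for wavelength: λ' = λ₀ · √((1 + β)/(1 − β)).
λ' = 442.8 × √(1.3956/0.6044) = 442.8 × 1.51956 ≈ 672.9 nm.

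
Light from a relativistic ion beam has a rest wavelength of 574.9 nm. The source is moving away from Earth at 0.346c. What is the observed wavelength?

824.8 nm

Relativistic Doppler for wavelength: λ' = λ₀ · √((1 + β)/(1 − β)).
λ' = 574.9 × √(1.3460/0.6540) = 574.9 × 1.43461 ≈ 824.8 nm.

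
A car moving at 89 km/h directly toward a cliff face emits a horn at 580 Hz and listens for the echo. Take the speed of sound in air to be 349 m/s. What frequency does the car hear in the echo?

668 Hz

89 km/h = 24.72 m/s.
The cliff face receives the sound from a moving source: f₁ = f₀ · v/(v − v_e) = 580 × 349/324.28 ≈ 624 Hz.
On the return leg the car is a moving observer: f₂ = f₁ · (v + v_e)/v = 624 × 373.72/349 ≈ 668 Hz.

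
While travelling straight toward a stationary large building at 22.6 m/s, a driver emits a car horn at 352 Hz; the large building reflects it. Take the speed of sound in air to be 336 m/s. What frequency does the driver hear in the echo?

The large building receives the sound from a moving source: f₁ = f₀ · v/(v − v_e) = 352 × 336/313.4 ≈ 377 Hz.
On the return leg the driver is a moving observer: f₂ = f₁ · (v + v_e)/v = 377 × 358.6/336 ≈ 403 Hz.
Equivalently f₂ = f₀ · (v + v_e)/(v − v_e).

403 Hz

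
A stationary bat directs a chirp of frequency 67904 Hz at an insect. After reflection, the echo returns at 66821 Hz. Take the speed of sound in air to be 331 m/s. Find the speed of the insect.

Double Doppler shift off a moving reflector: f₂ = f₀ · (v + u)/(v − u) (u > 0 toward emitter).
Rearranging, u = v · (f₂ − f₀)/(f₂ + f₀) = 331 × -1083/134725 ≈ -2.66 m/s.
So the insect is moving at 2.66 m/s away from the emitter.

2.66 m/s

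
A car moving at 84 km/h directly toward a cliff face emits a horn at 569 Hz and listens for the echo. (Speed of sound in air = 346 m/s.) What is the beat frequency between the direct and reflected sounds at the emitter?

82 Hz

84 km/h = 23.33 m/s.
The cliff face receives the sound from a moving source: f₁ = f₀ · v/(v − v_e) = 569 × 346/322.67 ≈ 610.1 Hz.
On the return leg the car is a moving observer: f₂ = f₁ · (v + v_e)/v = 610.1 × 369.33/346 ≈ 651.3 Hz.
Beat against the emitted tone: |f₂ − f₀| = 2v_e·f₀/(v − v_e) = 2 × 23.33 × 569/322.67 ≈ 82 Hz.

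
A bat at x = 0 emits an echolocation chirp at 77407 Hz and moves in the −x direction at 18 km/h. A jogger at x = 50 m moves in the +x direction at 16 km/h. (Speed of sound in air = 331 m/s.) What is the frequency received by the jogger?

18 km/h = 5 m/s; 16 km/h = 4.444 m/s.
The observer lies on the +x side, so the source is heading away from the observer and the observer is heading away from the source.
Both move, so f' = f · (v − v_o)/(v + v_s).
f' = 77407 × (331 − 4.444)/(331 + 5) = 77407 × 326.56/336 ≈ 75231 Hz.

75231 Hz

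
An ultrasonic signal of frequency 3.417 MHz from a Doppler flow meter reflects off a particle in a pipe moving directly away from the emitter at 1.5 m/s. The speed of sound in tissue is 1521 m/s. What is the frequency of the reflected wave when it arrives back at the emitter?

The particle in a pipe first receives the wave as a moving observer: f₁ = f₀ · (v − u)/v = 3.417 × (1521 − 1.5)/1521 ≈ 3.414 MHz.
On reflection it acts as a source moving away from the stationary detector: f₂ = f₁ · v/(v + u) = 3.414 × 1521/1522.5 ≈ 3.410 MHz.
Equivalently f₂ = f₀ · (v − u)/(v + u).

3.410 MHz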